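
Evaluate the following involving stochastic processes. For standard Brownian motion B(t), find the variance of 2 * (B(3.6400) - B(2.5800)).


Var(alpha*(B(t)-B(s))) = alpha^2 * (t-s)
= 2^2 * (3.6400 - 2.5800)
= 4 * 1.0600
= 4.2400

4.2400


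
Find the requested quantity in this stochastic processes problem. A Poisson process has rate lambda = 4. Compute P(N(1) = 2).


P(N(t)=k) = (lambda*t)^k * exp(-lambda*t) / k!
lambda*t = 4
= 4^2 * exp(-4) / 2!
= 16 * 0.0183 / 2
= 0.1465

0.1465


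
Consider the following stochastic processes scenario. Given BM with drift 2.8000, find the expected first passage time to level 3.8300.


Expected first passage time = a/mu
= 3.8300/2.8000
= 1.3679

1.3679


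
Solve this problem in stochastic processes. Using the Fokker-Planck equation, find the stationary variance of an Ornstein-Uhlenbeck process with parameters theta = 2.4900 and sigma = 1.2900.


Stationary variance = sigma^2 / (2*theta)
= 1.2900^2 / (2*2.4900)
= 1.6641 / 4.9800
= 0.3342

0.3342


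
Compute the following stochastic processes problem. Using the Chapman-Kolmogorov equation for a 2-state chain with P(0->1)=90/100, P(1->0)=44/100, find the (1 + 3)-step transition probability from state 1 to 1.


P^4 = P^1 * P^3
Computing via matrix multiplication of the transition matrix.
Entry (1,1) of P^4 = 0.6760

0.6760


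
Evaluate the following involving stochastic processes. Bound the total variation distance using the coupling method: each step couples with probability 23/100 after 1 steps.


TV distance bound <= (1-delta)^n
= (1 - 0.2300)^1
= 0.7700^1
= 0.7700

0.7700


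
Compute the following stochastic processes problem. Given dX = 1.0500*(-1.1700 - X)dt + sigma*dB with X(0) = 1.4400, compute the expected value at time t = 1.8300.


E[X(t)] = mu + (X(0) - mu)*exp(-theta*t)
= -1.1700 + (1.4400 - -1.1700)*exp(-1.0500*1.8300)
= -1.1700 + 2.6100 * 0.1464
= -0.7879

-0.7879


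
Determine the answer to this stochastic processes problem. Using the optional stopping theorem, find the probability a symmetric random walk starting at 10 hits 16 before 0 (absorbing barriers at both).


By optional stopping theorem: E(M at tau) = M(0) = 10
P(hit 16)*16 + P(hit 0)*0 = 10
P(hit 16) = (10 - 0)/(16 - 0) = 5/8 = 0.6250

0.6250


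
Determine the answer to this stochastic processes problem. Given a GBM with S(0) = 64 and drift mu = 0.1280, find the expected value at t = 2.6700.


E[S(t)] = S(0) * exp(mu * t)
= 64 * exp(0.1280 * 2.6700)
= 64 * 1.4074
= 90.0750

90.0750


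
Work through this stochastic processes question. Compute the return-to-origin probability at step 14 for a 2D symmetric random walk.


P = C(14,7)^2 / 4^14
= 3432^2 / 268435456
= 11778624 / 268435456
= 0.0439

0.0439


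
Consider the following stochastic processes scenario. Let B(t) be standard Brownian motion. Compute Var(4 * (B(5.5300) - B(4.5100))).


Var(alpha*(B(t)-B(s))) = alpha^2 * (t-s)
= 4^2 * (5.5300 - 4.5100)
= 16 * 1.0200
= 16.3200

16.3200


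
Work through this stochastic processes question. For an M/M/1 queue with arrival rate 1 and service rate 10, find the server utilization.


rho = lambda/mu
= 1/10
= 0.1000

0.1000


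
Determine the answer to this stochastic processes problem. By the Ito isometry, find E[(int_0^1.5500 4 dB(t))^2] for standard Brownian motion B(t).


By Ito isometry: E[(int f dB)^2] = int f^2 dt
= 4^2 * 1.5500
= 16 * 1.5500 = 24.8000

24.8000


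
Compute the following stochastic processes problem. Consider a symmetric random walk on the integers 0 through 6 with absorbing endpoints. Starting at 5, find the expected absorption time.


For symmetric RW on 0,...,N with absorbing barriers, E(i) = i*(N-i)
E(5) = 5 * 1 = 5

5


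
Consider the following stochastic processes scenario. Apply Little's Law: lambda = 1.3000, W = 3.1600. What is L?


Little's Law: L = lambda * W
= 1.3000 * 3.1600
= 4.1080

4.1080


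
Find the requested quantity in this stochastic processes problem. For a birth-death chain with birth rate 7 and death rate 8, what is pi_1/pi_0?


For birth-death process, pi_n/pi_0 = (lambda/mu)^n
= (7/8)^1
= 0.8750

0.8750


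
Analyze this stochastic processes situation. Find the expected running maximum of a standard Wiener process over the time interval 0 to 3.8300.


E(max B(s)) = sqrt(2t/pi)
= sqrt(2*3.8300/pi)
= sqrt(2.4383)
= 1.5615

1.5615


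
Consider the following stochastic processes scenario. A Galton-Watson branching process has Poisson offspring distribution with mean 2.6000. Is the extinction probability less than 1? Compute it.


Since mu = 2.6000 > 1, extinction prob q < 1.
Solve s = exp(mu*(s-1)) iteratively.
q = 0.0951

0.0951


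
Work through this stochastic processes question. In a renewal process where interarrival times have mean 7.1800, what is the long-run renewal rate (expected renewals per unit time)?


Long-run renewal rate = 1/E(X)
= 1/7.1800
= 0.1393

0.1393


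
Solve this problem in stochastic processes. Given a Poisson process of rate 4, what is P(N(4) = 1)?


P(N(t)=k) = (lambda*t)^k * exp(-lambda*t) / k!
lambda*t = 16
= 16^1 * exp(-16) / 1!
= 16 * 1.1254e-07 / 1
= 1.8006e-06

1.8006e-06


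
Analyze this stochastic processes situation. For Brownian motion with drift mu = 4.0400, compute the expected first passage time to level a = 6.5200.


Expected first passage time = a/mu
= 6.5200/4.0400
= 1.6139

1.6139


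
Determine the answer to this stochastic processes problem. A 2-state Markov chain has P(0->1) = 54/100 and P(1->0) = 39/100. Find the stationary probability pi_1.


Stationary distribution: pi_0 = p10/(p01+p10), pi_1 = p01/(p01+p10)
p01 = 0.5400, p10 = 0.3900
pi_1 = 0.5806

0.5806


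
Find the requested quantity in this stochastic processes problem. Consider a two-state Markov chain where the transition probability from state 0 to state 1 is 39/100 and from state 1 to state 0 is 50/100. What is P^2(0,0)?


Computing P^2 by matrix multiplication.
P = [[0.6100, 0.3900], [0.5000, 0.5000]]
After raising P to the power 2:
P^2(0,0) = 0.5671

0.5671


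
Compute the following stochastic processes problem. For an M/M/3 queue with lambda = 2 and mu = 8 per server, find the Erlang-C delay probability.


a = lambda/mu = 0.2500
rho = a/c = 0.0833
Erlang-C formula applied:
C(c,a) = 0.0022

0.0022


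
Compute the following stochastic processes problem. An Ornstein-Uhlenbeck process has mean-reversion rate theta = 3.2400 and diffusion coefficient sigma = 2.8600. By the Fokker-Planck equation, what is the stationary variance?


Stationary variance = sigma^2 / (2*theta)
= 2.8600^2 / (2*3.2400)
= 8.1796 / 6.4800
= 1.2623

1.2623


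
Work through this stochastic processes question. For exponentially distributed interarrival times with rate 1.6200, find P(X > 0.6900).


P(X > t) = exp(-lambda * t)
= exp(-1.6200 * 0.6900)
= exp(-1.1178) = 0.3270

0.3270


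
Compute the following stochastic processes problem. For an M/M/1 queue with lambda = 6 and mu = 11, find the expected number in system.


rho = 6/11 = 0.5455
L = rho/(1-rho)
= 0.5455/0.4545
= 1.2000

1.2000


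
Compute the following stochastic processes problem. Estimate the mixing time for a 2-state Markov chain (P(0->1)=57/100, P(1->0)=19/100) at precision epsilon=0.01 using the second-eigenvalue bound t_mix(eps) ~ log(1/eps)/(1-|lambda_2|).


lambda_2 = |1 - p01 - p10| = |1 - 0.5700 - 0.1900| = 0.2400
t_mix ~ log(1/eps)/(1 - |lambda_2|)
= log(100)/(1 - 0.2400) = 4.6052/0.7600
= 6.0594

6.0594


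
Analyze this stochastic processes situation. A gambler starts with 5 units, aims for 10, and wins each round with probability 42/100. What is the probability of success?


Gambler's ruin formula:
r = q/p = 0.5800/0.4200 = 1.3810
P(win) = (1 - r^i)/(1 - r^N)
= (1 - 1.3810^5)/(1 - 1.3810^10)
= 0.1661

0.1661


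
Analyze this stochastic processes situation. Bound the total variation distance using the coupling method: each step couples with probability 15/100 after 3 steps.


TV distance bound <= (1-delta)^n
= (1 - 0.1500)^3
= 0.8500^3
= 0.6141

0.6141


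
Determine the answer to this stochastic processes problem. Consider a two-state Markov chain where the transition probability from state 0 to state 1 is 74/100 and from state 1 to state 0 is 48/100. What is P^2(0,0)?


Computing P^2 by matrix multiplication.
P = [[0.2600, 0.7400], [0.4800, 0.5200]]
After raising P to the power 2:
P^2(0,0) = 0.4228

0.4228


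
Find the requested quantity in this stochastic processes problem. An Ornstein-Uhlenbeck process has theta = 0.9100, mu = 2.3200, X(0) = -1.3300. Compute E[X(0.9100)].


E[X(t)] = mu + (X(0) - mu)*exp(-theta*t)
= 2.3200 + (-1.3300 - 2.3200)*exp(-0.9100*0.9100)
= 2.3200 + -3.6500 * 0.4369
= 0.7254

0.7254


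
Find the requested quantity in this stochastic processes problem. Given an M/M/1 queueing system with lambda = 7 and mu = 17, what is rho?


rho = lambda/mu
= 7/17
= 0.4118

0.4118


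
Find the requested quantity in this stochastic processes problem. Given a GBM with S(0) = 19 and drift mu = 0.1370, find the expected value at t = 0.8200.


E[S(t)] = S(0) * exp(mu * t)
= 19 * exp(0.1370 * 0.8200)
= 19 * 1.1189
= 21.2590

21.2590


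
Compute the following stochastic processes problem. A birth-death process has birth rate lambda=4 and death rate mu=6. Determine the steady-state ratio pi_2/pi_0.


For birth-death process, pi_n/pi_0 = (lambda/mu)^n
= (4/6)^2
= 0.4444

0.4444


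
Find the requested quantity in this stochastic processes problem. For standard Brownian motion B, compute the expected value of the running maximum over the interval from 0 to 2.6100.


E(max B(s)) = sqrt(2t/pi)
= sqrt(2*2.6100/pi)
= sqrt(1.6616)
= 1.2890

1.2890


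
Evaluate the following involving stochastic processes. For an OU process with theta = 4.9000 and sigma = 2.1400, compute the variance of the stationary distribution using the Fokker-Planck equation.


Stationary variance = sigma^2 / (2*theta)
= 2.1400^2 / (2*4.9000)
= 4.5796 / 9.8000
= 0.4673

0.4673


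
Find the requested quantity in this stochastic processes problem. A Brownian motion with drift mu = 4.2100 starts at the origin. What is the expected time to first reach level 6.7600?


Expected first passage time = a/mu
= 6.7600/4.2100
= 1.6057

1.6057


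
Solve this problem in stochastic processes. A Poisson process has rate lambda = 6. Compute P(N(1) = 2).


P(N(t)=k) = (lambda*t)^k * exp(-lambda*t) / k!
lambda*t = 6
= 6^2 * exp(-6) / 2!
= 36 * 0.0025 / 2
= 0.0446

0.0446


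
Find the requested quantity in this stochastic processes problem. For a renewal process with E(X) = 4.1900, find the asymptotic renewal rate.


Long-run renewal rate = 1/E(X)
= 1/4.1900
= 0.2387

0.2387


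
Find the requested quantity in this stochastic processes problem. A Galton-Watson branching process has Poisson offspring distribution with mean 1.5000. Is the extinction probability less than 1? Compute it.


Since mu = 1.5000 > 1, extinction prob q < 1.
Solve s = exp(mu*(s-1)) iteratively.
q = 0.4172

0.4172


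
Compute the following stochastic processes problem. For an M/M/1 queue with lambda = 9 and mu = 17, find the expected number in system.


rho = 9/17 = 0.5294
L = rho/(1-rho)
= 0.5294/0.4706
= 1.1250

1.1250


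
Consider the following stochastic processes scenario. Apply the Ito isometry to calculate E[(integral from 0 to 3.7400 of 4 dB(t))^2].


By Ito isometry: E[(int f dB)^2] = int f^2 dt
= 4^2 * 3.7400
= 16 * 3.7400 = 59.8400

59.8400


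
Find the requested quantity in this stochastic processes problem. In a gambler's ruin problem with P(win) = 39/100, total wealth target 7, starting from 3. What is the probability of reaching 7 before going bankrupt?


Gambler's ruin formula:
r = q/p = 0.6100/0.3900 = 1.5641
P(win) = (1 - r^i)/(1 - r^N)
= (1 - 1.5641^3)/(1 - 1.5641^7)
= 0.1291

0.1291


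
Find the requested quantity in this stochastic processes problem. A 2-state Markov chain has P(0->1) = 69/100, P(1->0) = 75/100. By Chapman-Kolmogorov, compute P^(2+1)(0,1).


P^3 = P^2 * P^1
Computing via matrix multiplication of the transition matrix.
Entry (0,1) of P^3 = 0.5200

0.5200


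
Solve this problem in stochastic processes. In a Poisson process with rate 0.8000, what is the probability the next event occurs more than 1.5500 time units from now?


P(X > t) = exp(-lambda * t)
= exp(-0.8000 * 1.5500)
= exp(-1.2400) = 0.2894

0.2894


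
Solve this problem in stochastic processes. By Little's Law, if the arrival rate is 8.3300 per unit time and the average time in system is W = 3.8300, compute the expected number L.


Little's Law: L = lambda * W
= 8.3300 * 3.8300
= 31.9039

31.9039


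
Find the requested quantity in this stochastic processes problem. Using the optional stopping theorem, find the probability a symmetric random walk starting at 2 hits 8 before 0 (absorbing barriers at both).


By optional stopping theorem: E(M at tau) = M(0) = 2
P(hit 8)*8 + P(hit 0)*0 = 2
P(hit 8) = (2 - 0)/(8 - 0) = 1/4 = 0.2500

0.2500


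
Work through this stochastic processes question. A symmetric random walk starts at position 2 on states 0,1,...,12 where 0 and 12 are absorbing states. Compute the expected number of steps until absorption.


For symmetric RW on 0,...,N with absorbing barriers, E(i) = i*(N-i)
E(2) = 2 * 10 = 20

20


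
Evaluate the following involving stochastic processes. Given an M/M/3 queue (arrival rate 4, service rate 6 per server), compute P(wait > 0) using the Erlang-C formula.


a = lambda/mu = 0.6667
rho = a/c = 0.2222
Erlang-C formula applied:
C(c,a) = 0.0325

0.0325


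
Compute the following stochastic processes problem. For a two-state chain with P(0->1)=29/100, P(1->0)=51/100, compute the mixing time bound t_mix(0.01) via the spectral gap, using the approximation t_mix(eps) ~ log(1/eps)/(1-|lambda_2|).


lambda_2 = |1 - p01 - p10| = |1 - 0.2900 - 0.5100| = 0.2000
t_mix ~ log(1/eps)/(1 - |lambda_2|)
= log(100)/(1 - 0.2000) = 4.6052/0.8000
= 5.7565

5.7565


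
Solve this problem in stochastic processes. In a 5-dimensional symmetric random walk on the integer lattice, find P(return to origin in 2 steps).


P(return in 2 steps) = P(reverse first step) = 1/(2d)
= 1/10
= 0.1000

0.1000


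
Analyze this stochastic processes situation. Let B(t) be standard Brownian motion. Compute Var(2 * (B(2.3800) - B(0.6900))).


Var(alpha*(B(t)-B(s))) = alpha^2 * (t-s)
= 2^2 * (2.3800 - 0.6900)
= 4 * 1.6900
= 6.7600

6.7600


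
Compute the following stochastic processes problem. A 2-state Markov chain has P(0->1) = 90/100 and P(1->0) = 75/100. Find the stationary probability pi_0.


Stationary distribution: pi_0 = p10/(p01+p10), pi_1 = p01/(p01+p10)
p01 = 0.9000, p10 = 0.7500
pi_0 = 0.4545

0.4545


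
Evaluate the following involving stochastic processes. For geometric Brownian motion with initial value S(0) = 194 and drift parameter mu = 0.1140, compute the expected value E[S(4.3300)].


E[S(t)] = S(0) * exp(mu * t)
= 194 * exp(0.1140 * 4.3300)
= 194 * 1.6382
= 317.8178

317.8178


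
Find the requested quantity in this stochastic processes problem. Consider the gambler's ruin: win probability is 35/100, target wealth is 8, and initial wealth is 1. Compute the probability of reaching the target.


Gambler's ruin formula:
r = q/p = 0.6500/0.3500 = 1.8571
P(win) = (1 - r^i)/(1 - r^N)
= (1 - 1.8571^1)/(1 - 1.8571^8)
= 0.0061

0.0061


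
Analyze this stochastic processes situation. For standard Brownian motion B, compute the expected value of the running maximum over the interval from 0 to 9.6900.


E(max B(s)) = sqrt(2t/pi)
= sqrt(2*9.6900/pi)
= sqrt(6.1688)
= 2.4837

2.4837


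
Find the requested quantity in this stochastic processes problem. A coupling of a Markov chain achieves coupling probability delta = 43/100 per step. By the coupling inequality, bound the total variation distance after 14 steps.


TV distance bound <= (1-delta)^n
= (1 - 0.4300)^14
= 0.5700^14
= 3.8216e-04

3.8216e-04


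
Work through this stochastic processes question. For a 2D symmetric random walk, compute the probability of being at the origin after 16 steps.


P = C(16,8)^2 / 4^16
= 12870^2 / 4294967296
= 165636900 / 4294967296
= 0.0386

0.0386


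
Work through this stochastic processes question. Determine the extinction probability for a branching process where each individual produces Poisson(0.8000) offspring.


Since mu = 0.8000 <= 1, extinction probability = 1.

1.0000


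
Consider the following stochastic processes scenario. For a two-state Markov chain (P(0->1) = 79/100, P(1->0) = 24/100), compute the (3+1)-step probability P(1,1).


P^4 = P^3 * P^1
Computing via matrix multiplication of the transition matrix.
Entry (1,1) of P^4 = 0.7670

0.7670


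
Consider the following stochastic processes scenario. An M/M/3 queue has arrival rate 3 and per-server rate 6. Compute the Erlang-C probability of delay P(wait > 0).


a = lambda/mu = 0.5000
rho = a/c = 0.1667
Erlang-C formula applied:
C(c,a) = 0.0152

0.0152


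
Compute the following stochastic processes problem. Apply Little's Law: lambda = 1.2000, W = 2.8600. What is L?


Little's Law: L = lambda * W
= 1.2000 * 2.8600
= 3.4320

3.4320


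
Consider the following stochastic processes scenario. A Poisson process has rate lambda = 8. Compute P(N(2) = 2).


P(N(t)=k) = (lambda*t)^k * exp(-lambda*t) / k!
lambda*t = 16
= 16^2 * exp(-16) / 2!
= 256 * 1.1254e-07 / 2
= 1.4405e-05

1.4405e-05


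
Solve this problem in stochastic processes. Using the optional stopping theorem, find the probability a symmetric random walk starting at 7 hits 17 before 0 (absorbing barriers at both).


By optional stopping theorem: E(M at tau) = M(0) = 7
P(hit 17)*17 + P(hit 0)*0 = 7
P(hit 17) = (7 - 0)/(17 - 0) = 7/17 = 0.4118

0.4118


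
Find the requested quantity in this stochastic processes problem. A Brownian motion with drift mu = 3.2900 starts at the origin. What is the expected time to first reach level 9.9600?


Expected first passage time = a/mu
= 9.9600/3.2900
= 3.0274

3.0274


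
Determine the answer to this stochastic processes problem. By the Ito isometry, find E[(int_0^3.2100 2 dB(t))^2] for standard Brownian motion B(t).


By Ito isometry: E[(int f dB)^2] = int f^2 dt
= 2^2 * 3.2100
= 4 * 3.2100 = 12.8400

12.8400


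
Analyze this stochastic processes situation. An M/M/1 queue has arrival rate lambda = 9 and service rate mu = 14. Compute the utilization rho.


rho = lambda/mu
= 9/14
= 0.6429

0.6429


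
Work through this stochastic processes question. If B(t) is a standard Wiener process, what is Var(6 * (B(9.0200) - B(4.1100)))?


Var(alpha*(B(t)-B(s))) = alpha^2 * (t-s)
= 6^2 * (9.0200 - 4.1100)
= 36 * 4.9100
= 176.7600

176.7600


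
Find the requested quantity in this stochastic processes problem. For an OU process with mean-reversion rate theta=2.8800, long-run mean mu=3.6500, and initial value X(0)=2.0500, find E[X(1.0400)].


E[X(t)] = mu + (X(0) - mu)*exp(-theta*t)
= 3.6500 + (2.0500 - 3.6500)*exp(-2.8800*1.0400)
= 3.6500 + -1.6000 * 0.0500
= 3.5700

3.5700


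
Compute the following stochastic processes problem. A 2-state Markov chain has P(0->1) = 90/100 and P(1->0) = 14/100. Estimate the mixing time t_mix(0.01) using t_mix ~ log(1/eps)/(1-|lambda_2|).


lambda_2 = |1 - p01 - p10| = |1 - 0.9000 - 0.1400| = 0.0400
t_mix ~ log(1/eps)/(1 - |lambda_2|)
= log(100)/(1 - 0.0400) = 4.6052/0.9600
= 4.7971

4.7971


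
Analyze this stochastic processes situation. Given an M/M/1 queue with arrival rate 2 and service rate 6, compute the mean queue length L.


rho = 2/6 = 0.3333
L = rho/(1-rho)
= 0.3333/0.6667
= 0.5000

0.5000


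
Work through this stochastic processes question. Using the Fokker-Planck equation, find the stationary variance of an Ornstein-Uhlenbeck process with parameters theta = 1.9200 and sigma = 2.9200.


Stationary variance = sigma^2 / (2*theta)
= 2.9200^2 / (2*1.9200)
= 8.5264 / 3.8400
= 2.2204

2.2204


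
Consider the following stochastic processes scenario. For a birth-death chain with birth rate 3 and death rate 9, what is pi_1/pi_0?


For birth-death process, pi_n/pi_0 = (lambda/mu)^n
= (3/9)^1
= 0.3333

0.3333


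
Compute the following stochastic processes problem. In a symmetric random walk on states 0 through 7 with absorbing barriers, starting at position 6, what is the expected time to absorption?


For symmetric RW on 0,...,N with absorbing barriers, E(i) = i*(N-i)
E(6) = 6 * 1 = 6

6


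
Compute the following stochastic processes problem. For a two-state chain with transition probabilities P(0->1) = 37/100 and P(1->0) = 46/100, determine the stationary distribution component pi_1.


Stationary distribution: pi_0 = p10/(p01+p10), pi_1 = p01/(p01+p10)
p01 = 0.3700, p10 = 0.4600
pi_1 = 0.4458

0.4458


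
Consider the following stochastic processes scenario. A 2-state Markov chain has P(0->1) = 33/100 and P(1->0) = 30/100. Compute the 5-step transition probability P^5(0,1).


Computing P^5 by matrix multiplication.
P = [[0.6700, 0.3300], [0.3000, 0.7000]]
After raising P to the power 5:
P^5(0,1) = 0.5202

0.5202


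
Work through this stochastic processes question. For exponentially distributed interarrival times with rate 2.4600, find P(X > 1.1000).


P(X > t) = exp(-lambda * t)
= exp(-2.4600 * 1.1000)
= exp(-2.7060) = 0.0668

0.0668


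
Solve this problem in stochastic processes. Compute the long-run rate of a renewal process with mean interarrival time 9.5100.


Long-run renewal rate = 1/E(X)
= 1/9.5100
= 0.1052

0.1052


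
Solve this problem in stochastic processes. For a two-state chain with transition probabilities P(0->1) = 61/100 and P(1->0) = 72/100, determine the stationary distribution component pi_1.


Stationary distribution: pi_0 = p10/(p01+p10), pi_1 = p01/(p01+p10)
p01 = 0.6100, p10 = 0.7200
pi_1 = 0.4586

0.4586


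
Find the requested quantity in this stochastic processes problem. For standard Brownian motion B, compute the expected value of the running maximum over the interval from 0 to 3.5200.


E(max B(s)) = sqrt(2t/pi)
= sqrt(2*3.5200/pi)
= sqrt(2.2409)
= 1.4970

1.4970


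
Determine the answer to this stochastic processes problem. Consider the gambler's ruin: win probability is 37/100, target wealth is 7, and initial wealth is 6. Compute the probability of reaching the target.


Gambler's ruin formula:
r = q/p = 0.6300/0.3700 = 1.7027
P(win) = (1 - r^i)/(1 - r^N)
= (1 - 1.7027^6)/(1 - 1.7027^7)
= 0.5771

0.5771


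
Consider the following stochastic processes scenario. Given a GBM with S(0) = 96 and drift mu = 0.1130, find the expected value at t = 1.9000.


E[S(t)] = S(0) * exp(mu * t)
= 96 * exp(0.1130 * 1.9000)
= 96 * 1.2395
= 118.9910

118.9910


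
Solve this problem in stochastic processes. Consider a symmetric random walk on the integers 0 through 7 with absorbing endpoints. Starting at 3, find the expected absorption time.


For symmetric RW on 0,...,N with absorbing barriers, E(i) = i*(N-i)
E(3) = 3 * 4 = 12

12


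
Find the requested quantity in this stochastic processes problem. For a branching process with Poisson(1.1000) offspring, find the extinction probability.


Since mu = 1.1000 > 1, extinction prob q < 1.
Solve s = exp(mu*(s-1)) iteratively.
q = 0.8239

0.8239


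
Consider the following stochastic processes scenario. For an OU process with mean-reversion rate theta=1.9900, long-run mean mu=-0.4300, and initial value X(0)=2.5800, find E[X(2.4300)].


E[X(t)] = mu + (X(0) - mu)*exp(-theta*t)
= -0.4300 + (2.5800 - -0.4300)*exp(-1.9900*2.4300)
= -0.4300 + 3.0100 * 0.0079
= -0.4061

-0.4061


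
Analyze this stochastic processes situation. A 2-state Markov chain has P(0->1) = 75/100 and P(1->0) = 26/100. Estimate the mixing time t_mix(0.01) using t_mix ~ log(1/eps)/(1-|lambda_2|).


lambda_2 = |1 - p01 - p10| = |1 - 0.7500 - 0.2600| = 0.0100
t_mix ~ log(1/eps)/(1 - |lambda_2|)
= log(100)/(1 - 0.0100) = 4.6052/0.9900
= 4.6517

4.6517


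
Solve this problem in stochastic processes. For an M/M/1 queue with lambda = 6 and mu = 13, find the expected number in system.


rho = 6/13 = 0.4615
L = rho/(1-rho)
= 0.4615/0.5385
= 0.8571

0.8571


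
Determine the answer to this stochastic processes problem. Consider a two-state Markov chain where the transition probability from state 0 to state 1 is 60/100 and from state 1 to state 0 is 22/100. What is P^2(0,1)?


Computing P^2 by matrix multiplication.
P = [[0.4000, 0.6000], [0.2200, 0.7800]]
After raising P to the power 2:
P^2(0,1) = 0.7080

0.7080


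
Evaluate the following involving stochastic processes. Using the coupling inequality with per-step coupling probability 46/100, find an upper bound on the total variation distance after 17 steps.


TV distance bound <= (1-delta)^n
= (1 - 0.4600)^17
= 0.5400^17
= 2.8229e-05

2.8229e-05


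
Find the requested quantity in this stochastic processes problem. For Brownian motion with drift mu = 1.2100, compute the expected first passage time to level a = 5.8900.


Expected first passage time = a/mu
= 5.8900/1.2100
= 4.8678

4.8678


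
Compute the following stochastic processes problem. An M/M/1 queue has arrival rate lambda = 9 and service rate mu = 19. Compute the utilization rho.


rho = lambda/mu
= 9/19
= 0.4737

0.4737


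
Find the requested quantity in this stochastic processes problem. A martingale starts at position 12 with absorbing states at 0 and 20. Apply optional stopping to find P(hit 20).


By optional stopping theorem: E(M at tau) = M(0) = 12
P(hit 20)*20 + P(hit 0)*0 = 12
P(hit 20) = (12 - 0)/(20 - 0) = 3/5 = 0.6000

0.6000


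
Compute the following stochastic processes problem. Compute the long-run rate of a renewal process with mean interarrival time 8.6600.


Long-run renewal rate = 1/E(X)
= 1/8.6600
= 0.1155

0.1155


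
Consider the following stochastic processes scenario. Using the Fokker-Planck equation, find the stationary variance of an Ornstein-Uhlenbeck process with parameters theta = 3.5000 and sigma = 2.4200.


Stationary variance = sigma^2 / (2*theta)
= 2.4200^2 / (2*3.5000)
= 5.8564 / 7.0000
= 0.8366

0.8366


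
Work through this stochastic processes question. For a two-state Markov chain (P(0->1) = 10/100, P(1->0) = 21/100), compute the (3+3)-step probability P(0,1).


P^6 = P^3 * P^3
Computing via matrix multiplication of the transition matrix.
Entry (0,1) of P^6 = 0.2878

0.2878


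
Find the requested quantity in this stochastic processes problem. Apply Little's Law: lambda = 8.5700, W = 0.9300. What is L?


Little's Law: L = lambda * W
= 8.5700 * 0.9300
= 7.9701

7.9701


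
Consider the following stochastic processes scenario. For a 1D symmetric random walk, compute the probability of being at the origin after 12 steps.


P(S(12) = 0) = C(12,6) / 4^6
= 924 / 4096
= 0.2256

0.2256


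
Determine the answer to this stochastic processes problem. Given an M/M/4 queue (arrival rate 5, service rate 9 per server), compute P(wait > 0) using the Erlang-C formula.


a = lambda/mu = 0.5556
rho = a/c = 0.1389
Erlang-C formula applied:
C(c,a) = 0.0026

0.0026


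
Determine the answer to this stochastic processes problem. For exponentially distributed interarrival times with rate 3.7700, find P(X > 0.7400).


P(X > t) = exp(-lambda * t)
= exp(-3.7700 * 0.7400)
= exp(-2.7898) = 0.0614

0.0614


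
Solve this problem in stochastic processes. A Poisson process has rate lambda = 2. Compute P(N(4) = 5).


P(N(t)=k) = (lambda*t)^k * exp(-lambda*t) / k!
lambda*t = 8
= 8^5 * exp(-8) / 5!
= 32768 * 3.3546e-04 / 120
= 0.0916

0.0916


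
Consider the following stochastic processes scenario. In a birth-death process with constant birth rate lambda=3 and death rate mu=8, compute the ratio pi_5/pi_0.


For birth-death process, pi_n/pi_0 = (lambda/mu)^n
= (3/8)^5
= 0.0074

0.0074


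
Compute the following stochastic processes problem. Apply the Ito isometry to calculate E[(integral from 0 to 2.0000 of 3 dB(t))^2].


By Ito isometry: E[(int f dB)^2] = int f^2 dt
= 3^2 * 2.0000
= 9 * 2.0000 = 18.0000

18.0000


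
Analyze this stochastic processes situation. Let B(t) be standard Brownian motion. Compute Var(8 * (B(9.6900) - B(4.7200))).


Var(alpha*(B(t)-B(s))) = alpha^2 * (t-s)
= 8^2 * (9.6900 - 4.7200)
= 64 * 4.9700
= 318.0800

318.0800


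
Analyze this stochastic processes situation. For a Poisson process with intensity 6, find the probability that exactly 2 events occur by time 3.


P(N(t)=k) = (lambda*t)^k * exp(-lambda*t) / k!
lambda*t = 18
= 18^2 * exp(-18) / 2!
= 324 * 1.5230e-08 / 2
= 2.4673e-06

2.4673e-06


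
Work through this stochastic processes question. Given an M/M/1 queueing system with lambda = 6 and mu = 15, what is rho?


rho = lambda/mu
= 6/15
= 0.4000

0.4000


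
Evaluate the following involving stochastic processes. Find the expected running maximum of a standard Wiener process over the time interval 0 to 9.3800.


E(max B(s)) = sqrt(2t/pi)
= sqrt(2*9.3800/pi)
= sqrt(5.9715)
= 2.4437

2.4437


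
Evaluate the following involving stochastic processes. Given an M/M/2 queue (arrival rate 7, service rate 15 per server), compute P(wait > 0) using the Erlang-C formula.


a = lambda/mu = 0.4667
rho = a/c = 0.2333
Erlang-C formula applied:
C(c,a) = 0.0883

0.0883


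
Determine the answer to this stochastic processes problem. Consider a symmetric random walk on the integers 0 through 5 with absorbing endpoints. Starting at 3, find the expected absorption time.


For symmetric RW on 0,...,N with absorbing barriers, E(i) = i*(N-i)
E(3) = 3 * 2 = 6

6


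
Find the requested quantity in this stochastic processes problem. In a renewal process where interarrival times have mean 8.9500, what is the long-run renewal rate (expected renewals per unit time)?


Long-run renewal rate = 1/E(X)
= 1/8.9500
= 0.1117

0.1117


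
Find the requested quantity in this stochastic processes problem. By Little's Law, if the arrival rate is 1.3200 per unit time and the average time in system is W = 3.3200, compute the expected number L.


Little's Law: L = lambda * W
= 1.3200 * 3.3200
= 4.3824

4.3824


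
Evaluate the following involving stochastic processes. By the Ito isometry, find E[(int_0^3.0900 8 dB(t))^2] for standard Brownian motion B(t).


By Ito isometry: E[(int f dB)^2] = int f^2 dt
= 8^2 * 3.0900
= 64 * 3.0900 = 197.7600

197.7600


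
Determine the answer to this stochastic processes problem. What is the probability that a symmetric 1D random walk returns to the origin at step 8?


P(S(8) = 0) = C(8,4) / 4^4
= 70 / 256
= 0.2734

0.2734


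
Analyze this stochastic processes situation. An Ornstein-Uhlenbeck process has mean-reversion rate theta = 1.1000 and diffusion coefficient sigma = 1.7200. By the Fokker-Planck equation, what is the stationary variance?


Stationary variance = sigma^2 / (2*theta)
= 1.7200^2 / (2*1.1000)
= 2.9584 / 2.2000
= 1.3447

1.3447


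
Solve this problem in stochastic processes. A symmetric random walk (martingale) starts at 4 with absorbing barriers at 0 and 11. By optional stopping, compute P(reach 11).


By optional stopping theorem: E(M at tau) = M(0) = 4
P(hit 11)*11 + P(hit 0)*0 = 4
P(hit 11) = (4 - 0)/(11 - 0) = 4/11 = 0.3636

0.3636


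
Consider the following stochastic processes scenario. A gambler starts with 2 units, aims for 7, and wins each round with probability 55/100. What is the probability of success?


Gambler's ruin formula:
r = q/p = 0.4500/0.5500 = 0.8182
P(win) = (1 - r^i)/(1 - r^N)
= (1 - 0.8182^2)/(1 - 0.8182^7)
= 0.4381

0.4381


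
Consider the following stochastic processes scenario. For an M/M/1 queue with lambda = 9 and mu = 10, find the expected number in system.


rho = 9/10 = 0.9000
L = rho/(1-rho)
= 0.9000/0.1000
= 9.0000

9.0000


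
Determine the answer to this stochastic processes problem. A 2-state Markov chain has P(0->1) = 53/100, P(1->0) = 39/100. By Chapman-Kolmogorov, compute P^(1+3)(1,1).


P^4 = P^1 * P^3
Computing via matrix multiplication of the transition matrix.
Entry (1,1) of P^4 = 0.5761

0.5761


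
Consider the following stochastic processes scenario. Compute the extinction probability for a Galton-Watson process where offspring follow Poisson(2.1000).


Since mu = 2.1000 > 1, extinction prob q < 1.
Solve s = exp(mu*(s-1)) iteratively.
q = 0.1779

0.1779


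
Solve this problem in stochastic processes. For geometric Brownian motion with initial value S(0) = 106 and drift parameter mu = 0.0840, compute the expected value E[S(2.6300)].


E[S(t)] = S(0) * exp(mu * t)
= 106 * exp(0.0840 * 2.6300)
= 106 * 1.2472
= 132.2057

132.2057


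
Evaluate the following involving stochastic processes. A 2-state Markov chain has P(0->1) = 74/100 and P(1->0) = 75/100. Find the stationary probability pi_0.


Stationary distribution: pi_0 = p10/(p01+p10), pi_1 = p01/(p01+p10)
p01 = 0.7400, p10 = 0.7500
pi_0 = 0.5034

0.5034


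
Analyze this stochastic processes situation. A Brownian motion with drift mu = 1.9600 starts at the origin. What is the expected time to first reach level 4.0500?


Expected first passage time = a/mu
= 4.0500/1.9600
= 2.0663

2.0663


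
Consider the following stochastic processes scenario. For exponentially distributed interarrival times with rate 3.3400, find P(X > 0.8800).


P(X > t) = exp(-lambda * t)
= exp(-3.3400 * 0.8800)
= exp(-2.9392) = 0.0529

0.0529


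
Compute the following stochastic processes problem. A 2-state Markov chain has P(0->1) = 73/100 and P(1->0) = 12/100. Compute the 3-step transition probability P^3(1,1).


Computing P^3 by matrix multiplication.
P = [[0.2700, 0.7300], [0.1200, 0.8800]]
After raising P to the power 3:
P^3(1,1) = 0.8593

0.8593


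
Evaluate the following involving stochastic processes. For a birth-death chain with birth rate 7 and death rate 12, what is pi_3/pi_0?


For birth-death process, pi_n/pi_0 = (lambda/mu)^n
= (7/12)^3
= 0.1985

0.1985


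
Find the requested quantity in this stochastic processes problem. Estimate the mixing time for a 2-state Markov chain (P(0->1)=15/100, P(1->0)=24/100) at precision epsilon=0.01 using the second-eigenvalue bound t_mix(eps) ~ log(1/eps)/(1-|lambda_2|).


lambda_2 = |1 - p01 - p10| = |1 - 0.1500 - 0.2400| = 0.6100
t_mix ~ log(1/eps)/(1 - |lambda_2|)
= log(100)/(1 - 0.6100) = 4.6052/0.3900
= 11.8081

11.8081


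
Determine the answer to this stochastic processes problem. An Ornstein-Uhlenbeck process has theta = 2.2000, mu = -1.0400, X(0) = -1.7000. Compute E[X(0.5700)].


E[X(t)] = mu + (X(0) - mu)*exp(-theta*t)
= -1.0400 + (-1.7000 - -1.0400)*exp(-2.2000*0.5700)
= -1.0400 + -0.6600 * 0.2854
= -1.2283

-1.2283


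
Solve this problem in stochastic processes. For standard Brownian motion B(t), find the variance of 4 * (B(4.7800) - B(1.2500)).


Var(alpha*(B(t)-B(s))) = alpha^2 * (t-s)
= 4^2 * (4.7800 - 1.2500)
= 16 * 3.5300
= 56.4800

56.4800


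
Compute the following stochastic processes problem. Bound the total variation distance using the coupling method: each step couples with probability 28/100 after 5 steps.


TV distance bound <= (1-delta)^n
= (1 - 0.2800)^5
= 0.7200^5
= 0.1935

0.1935


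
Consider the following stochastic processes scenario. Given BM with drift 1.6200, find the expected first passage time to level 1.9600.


Expected first passage time = a/mu
= 1.9600/1.6200
= 1.2099

1.2099


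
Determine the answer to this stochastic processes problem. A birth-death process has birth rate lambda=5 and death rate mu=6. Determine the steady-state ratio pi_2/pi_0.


For birth-death process, pi_n/pi_0 = (lambda/mu)^n
= (5/6)^2
= 0.6944

0.6944


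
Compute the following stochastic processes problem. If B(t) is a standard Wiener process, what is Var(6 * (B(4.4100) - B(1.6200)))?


Var(alpha*(B(t)-B(s))) = alpha^2 * (t-s)
= 6^2 * (4.4100 - 1.6200)
= 36 * 2.7900
= 100.4400

100.4400


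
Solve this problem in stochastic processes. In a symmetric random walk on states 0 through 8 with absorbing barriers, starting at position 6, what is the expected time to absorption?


For symmetric RW on 0,...,N with absorbing barriers, E(i) = i*(N-i)
E(6) = 6 * 2 = 12

12


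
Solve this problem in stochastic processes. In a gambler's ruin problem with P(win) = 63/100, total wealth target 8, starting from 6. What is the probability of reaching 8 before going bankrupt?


Gambler's ruin formula:
r = q/p = 0.3700/0.6300 = 0.5873
P(win) = (1 - r^i)/(1 - r^N)
= (1 - 0.5873^6)/(1 - 0.5873^8)
= 0.9727

0.9727


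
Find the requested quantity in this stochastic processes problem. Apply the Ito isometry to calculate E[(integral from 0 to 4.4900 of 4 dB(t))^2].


By Ito isometry: E[(int f dB)^2] = int f^2 dt
= 4^2 * 4.4900
= 16 * 4.4900 = 71.8400

71.8400


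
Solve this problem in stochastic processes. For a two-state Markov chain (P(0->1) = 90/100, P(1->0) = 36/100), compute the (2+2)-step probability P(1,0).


P^4 = P^2 * P^2
Computing via matrix multiplication of the transition matrix.
Entry (1,0) of P^4 = 0.2844

0.2844


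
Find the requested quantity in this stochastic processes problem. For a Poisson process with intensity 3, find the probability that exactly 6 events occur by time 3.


P(N(t)=k) = (lambda*t)^k * exp(-lambda*t) / k!
lambda*t = 9
= 9^6 * exp(-9) / 6!
= 531441 * 1.2341e-04 / 720
= 0.0911

0.0911


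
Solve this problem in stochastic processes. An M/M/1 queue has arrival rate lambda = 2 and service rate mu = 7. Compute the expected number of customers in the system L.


rho = 2/7 = 0.2857
L = rho/(1-rho)
= 0.2857/0.7143
= 0.4000

0.4000


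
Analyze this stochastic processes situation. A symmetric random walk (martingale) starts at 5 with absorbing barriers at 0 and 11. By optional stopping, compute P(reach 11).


By optional stopping theorem: E(M at tau) = M(0) = 5
P(hit 11)*11 + P(hit 0)*0 = 5
P(hit 11) = (5 - 0)/(11 - 0) = 5/11 = 0.4545

0.4545


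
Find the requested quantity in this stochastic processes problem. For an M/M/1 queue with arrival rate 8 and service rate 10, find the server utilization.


rho = lambda/mu
= 8/10
= 0.8000

0.8000


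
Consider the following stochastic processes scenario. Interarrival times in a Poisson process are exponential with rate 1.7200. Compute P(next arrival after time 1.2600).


P(X > t) = exp(-lambda * t)
= exp(-1.7200 * 1.2600)
= exp(-2.1672) = 0.1145

0.1145


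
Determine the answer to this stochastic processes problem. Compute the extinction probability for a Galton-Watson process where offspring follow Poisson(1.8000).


Since mu = 1.8000 > 1, extinction prob q < 1.
Solve s = exp(mu*(s-1)) iteratively.
q = 0.2676

0.2676


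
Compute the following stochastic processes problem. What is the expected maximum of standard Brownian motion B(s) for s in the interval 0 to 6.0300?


E(max B(s)) = sqrt(2t/pi)
= sqrt(2*6.0300/pi)
= sqrt(3.8388)
= 1.9593

1.9593


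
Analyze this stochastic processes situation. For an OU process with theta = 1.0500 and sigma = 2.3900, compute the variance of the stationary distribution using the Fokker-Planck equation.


Stationary variance = sigma^2 / (2*theta)
= 2.3900^2 / (2*1.0500)
= 5.7121 / 2.1000
= 2.7200

2.7200


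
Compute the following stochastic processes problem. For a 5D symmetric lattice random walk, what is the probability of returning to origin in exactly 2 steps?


P(return in 2 steps) = P(reverse first step) = 1/(2d)
= 1/10
= 0.1000

0.1000


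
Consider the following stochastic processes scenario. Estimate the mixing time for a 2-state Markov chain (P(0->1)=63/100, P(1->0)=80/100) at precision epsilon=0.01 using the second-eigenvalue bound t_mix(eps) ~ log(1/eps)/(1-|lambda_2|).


lambda_2 = |1 - p01 - p10| = |1 - 0.6300 - 0.8000| = 0.4300
t_mix ~ log(1/eps)/(1 - |lambda_2|)
= log(100)/(1 - 0.4300) = 4.6052/0.5700
= 8.0792

8.0792
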